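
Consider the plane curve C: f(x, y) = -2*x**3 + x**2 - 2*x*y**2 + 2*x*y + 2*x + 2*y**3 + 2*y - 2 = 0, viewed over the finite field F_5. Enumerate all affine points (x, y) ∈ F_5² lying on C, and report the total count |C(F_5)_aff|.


Affine F_5-points: {(1, 2), (2, 0)}; count = 2.

For each of the 25 pairs (x, y) ∈ F_5², evaluate f(x, y) mod 5. Record the zeros.
  x = 0: [0↦3, 1↦2, 2↦3, 3↦3, 4↦4]  zeros at y ∈ ∅
  x = 1: [0↦4, 1↦3, 2↦0, 3↦2, 4↦1]  zeros at y ∈ {2}
  x = 2: [0↦0, 1↦4, 2↦2, 3↦1, 4↦3]  zeros at y ∈ {0}
  x = 3: [0↦4, 1↦3, 2↦2, 3↦3, 4↦3]  zeros at y ∈ ∅
  x = 4: [0↦4, 1↦3, 2↦3, 3↦1, 4↦4]  zeros at y ∈ ∅
Collecting zeros: affine points = {(1, 2), (2, 0)}.
Total count |C(F_5)_aff| = 2.


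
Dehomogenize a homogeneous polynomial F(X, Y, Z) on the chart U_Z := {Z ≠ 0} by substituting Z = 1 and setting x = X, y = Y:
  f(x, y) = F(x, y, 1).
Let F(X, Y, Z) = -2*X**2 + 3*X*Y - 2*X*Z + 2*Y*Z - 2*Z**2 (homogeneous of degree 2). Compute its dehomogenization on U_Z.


f(x, y) = -2*x**2 + 3*x*y - 2*x + 2*y - 2

On U_Z we set Z = 1. Each monomial c·X^i·Y^j·Z^k in F becomes c·x^i·y^j·1^k = c·x^i·y^j.
Substituting Z = 1: F(X, Y, 1) = -2*x**2 + 3*x*y - 2*x + 2*y - 2.
Note: deg(f) ≤ deg(F) = 2; strict inequality happens when F is divisible by Z (lost terms).


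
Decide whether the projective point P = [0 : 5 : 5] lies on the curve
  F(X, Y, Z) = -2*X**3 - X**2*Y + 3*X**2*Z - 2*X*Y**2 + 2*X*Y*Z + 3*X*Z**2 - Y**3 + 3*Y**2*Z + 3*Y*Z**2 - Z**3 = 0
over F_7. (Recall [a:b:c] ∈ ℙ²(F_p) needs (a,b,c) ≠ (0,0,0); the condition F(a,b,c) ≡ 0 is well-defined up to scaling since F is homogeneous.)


F(0,5,5) ≡ 3 (mod 7); P is NOT on the curve.

Evaluate F(0, 5, 5) term-by-term (mod 7).
  -2*X**3 ↦ -2·0·1·1 = 0
  -X**2*Y ↦ -1·0·5·1 = 0
  3*X**2*Z ↦ 3·0·1·5 = 0
  -2*X*Y**2 ↦ -2·0·25·1 = 0
  2*X*Y*Z ↦ 2·0·5·5 = 0
  3*X*Z**2 ↦ 3·0·1·25 = 0
  -Y**3 ↦ -1·1·125·1 = -125
  3*Y**2*Z ↦ 3·1·25·5 = 375
  3*Y*Z**2 ↦ 3·1·5·25 = 375
  -Z**3 ↦ -1·1·1·125 = -125
Sum: F(0, 5, 5) = (0) + (0) + (0) + (0) + (0) + (0) + (-125) + (375) + (375) + (-125) = 500.
Reducing mod 7: 500 ≡ 3 (mod 7).
Since F(a, b, c) ≡ 3 ≠ 0 (mod 7), P does NOT lie on the curve.


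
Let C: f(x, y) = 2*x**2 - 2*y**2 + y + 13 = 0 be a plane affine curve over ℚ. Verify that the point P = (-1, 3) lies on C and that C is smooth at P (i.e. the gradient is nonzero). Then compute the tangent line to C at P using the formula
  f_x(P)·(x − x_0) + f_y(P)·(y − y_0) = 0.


Tangent line at P: -4*x - 11*y + 29 = 0.

Step 1: f(-1, 3) = 0, so P lies on C.
Step 2: partial derivatives
  f_x(x, y) = 4*x, f_y(x, y) = 1 - 4*y.
  f_x(P) = -4, f_y(P) = -11 (gradient nonzero, so P is smooth).
Step 3: tangent line at P: -4·(x − -1) + -11·(y − 3) = 0.
Expanding: -4*x - 11*y + 29 = 0.


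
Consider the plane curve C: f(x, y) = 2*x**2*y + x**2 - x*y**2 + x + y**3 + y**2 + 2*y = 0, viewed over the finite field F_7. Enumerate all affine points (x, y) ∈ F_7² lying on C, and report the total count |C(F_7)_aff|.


Affine F_7-points: {(0, 0), (0, 3), (1, 1), (1, 5), (4, 2), (5, 2), (5, 4), (5, 5), (6, 0), (6, 1), (6, 4)}; count = 11.

For each of the 49 pairs (x, y) ∈ F_7², evaluate f(x, y) mod 7. Record the zeros.
  x = 0: [0↦0, 1↦4, 2↦2, 3↦0, 4↦4, 5↦6, 6↦5]  zeros at y ∈ {0, 3}
  x = 1: [0↦2, 1↦0, 2↦4, 3↦6, 4↦5, 5↦0, 6↦4]  zeros at y ∈ {1, 5}
  x = 2: [0↦6, 1↦2, 2↦2, 3↦5, 4↦3, 5↦2, 6↦1]  zeros at y ∈ ∅
  x = 3: [0↦5, 1↦3, 2↦3, 3↦4, 4↦5, 5↦5, 6↦3]  zeros at y ∈ ∅
  x = 4: [0↦6, 1↦3, 2↦0, 3↦3, 4↦4, 5↦2, 6↦3]  zeros at y ∈ {2}
  x = 5: [0↦2, 1↦2, 2↦0, 3↦2, 4↦0, 5↦0, 6↦1]  zeros at y ∈ {2, 4, 5}
  x = 6: [0↦0, 1↦0, 2↦3, 3↦1, 4↦0, 5↦6, 6↦4]  zeros at y ∈ {0, 1, 4}
Collecting zeros: affine points = {(0, 0), (0, 3), (1, 1), (1, 5), (4, 2), (5, 2), (5, 4), (5, 5), (6, 0), (6, 1), (6, 4)}.
Total count |C(F_7)_aff| = 11.


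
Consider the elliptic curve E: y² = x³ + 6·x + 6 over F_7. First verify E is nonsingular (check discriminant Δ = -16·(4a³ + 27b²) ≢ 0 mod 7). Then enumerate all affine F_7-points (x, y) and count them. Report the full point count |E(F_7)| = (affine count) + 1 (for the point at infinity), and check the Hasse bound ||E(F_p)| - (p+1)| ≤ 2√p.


Affine points = {(3, 3), (3, 4), (5, 0)}; affine count = 3; |E(F_7)| = 4.

Discriminant check: Δ ∝ 4a³ + 27b² = 4·6³ + 27·6² = 4·216 + 27·36 ≡ 2 (mod 7). Nonzero ⇒ E is nonsingular.
For each x ∈ F_7, compute rhs = x³ + 6·x + 6 mod 7, then count y ∈ F_7 with y² ≡ rhs.
  x = 0: rhs = 6, matching y values: none (0 points).
  x = 1: rhs = 6, matching y values: none (0 points).
  x = 2: rhs = 5, matching y values: none (0 points).
  x = 3: rhs = 2, matching y values: 3, 4 (2 points).
  x = 4: rhs = 3, matching y values: none (0 points).
  x = 5: rhs = 0, matching y values: 0 (1 points).
  x = 6: rhs = 6, matching y values: none (0 points).
Total affine count: 3.
Full point count |E(F_7)| = 3 + 1 = 4.
Hasse bound: |4 − (7+1)| = |-4| = 4 ≤ 2√7 ≈ 5.2915 ✓.


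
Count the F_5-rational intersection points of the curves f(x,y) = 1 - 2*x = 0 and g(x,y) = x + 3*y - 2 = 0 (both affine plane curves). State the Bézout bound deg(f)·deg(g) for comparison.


Common zeros: {(3, 3)}; count = 1; Bézout bound = 1.

deg(f) = 1, deg(g) = 1, so Bézout bound = 1.
Scan x ∈ F_5. For each x, list the y ∈ F_5 with f(x, y) ≡ 0 and those with g(x, y) ≡ 0 (mod 5); the common zeros in that column are the intersection.
  x = 0: f ≡ 0 at y ∈ ∅; g ≡ 0 at y ∈ {4}; common: ∅.
  x = 1: f ≡ 0 at y ∈ ∅; g ≡ 0 at y ∈ {2}; common: ∅.
  x = 2: f ≡ 0 at y ∈ ∅; g ≡ 0 at y ∈ {0}; common: ∅.
  x = 3: f ≡ 0 at y ∈ {0, 1, 2, 3, 4}; g ≡ 0 at y ∈ {3}; common: {3}.
  x = 4: f ≡ 0 at y ∈ ∅; g ≡ 0 at y ∈ {1}; common: ∅.
Collecting: common zeros = {(3, 3)}, so the count is 1.
Comparison with the Bézout bound: 1 ≤ 1 = deg(f)·deg(g), as expected for curves with no common component (the bound is attained).


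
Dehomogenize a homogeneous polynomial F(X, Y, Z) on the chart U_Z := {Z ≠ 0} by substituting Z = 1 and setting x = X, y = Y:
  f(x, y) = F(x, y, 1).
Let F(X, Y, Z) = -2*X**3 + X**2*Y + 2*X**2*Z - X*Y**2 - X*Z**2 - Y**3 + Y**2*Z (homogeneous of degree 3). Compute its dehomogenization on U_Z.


f(x, y) = -2*x**3 + x**2*y + 2*x**2 - x*y**2 - x - y**3 + y**2

On U_Z we set Z = 1. Each monomial c·X^i·Y^j·Z^k in F becomes c·x^i·y^j·1^k = c·x^i·y^j.
Substituting Z = 1: F(X, Y, 1) = -2*x**3 + x**2*y + 2*x**2 - x*y**2 - x - y**3 + y**2.
Note: deg(f) ≤ deg(F) = 3; strict inequality happens when F is divisible by Z (lost terms).


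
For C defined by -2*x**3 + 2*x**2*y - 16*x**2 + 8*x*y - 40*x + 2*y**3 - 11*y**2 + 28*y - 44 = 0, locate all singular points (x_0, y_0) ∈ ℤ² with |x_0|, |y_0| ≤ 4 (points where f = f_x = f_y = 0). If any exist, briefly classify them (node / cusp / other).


Singular points: {(-2, 2)}; classification: cusp.

Compute partial derivatives:
  f_x = -6*x**2 + 4*x*y - 32*x + 8*y - 40.
  f_y = 2*x**2 + 8*x + 6*y**2 - 22*y + 28.
Scan x_0 ∈ {−4, ..., 4}. For each x_0, f_y(x_0, y) is a polynomial in y; find its integer roots y ∈ {−4, ..., 4}, then test f_x and f at those candidates.
  x = -4: f_y(-4, y) = 6*y**2 - 22*y + 28; no integer root y with |y| ≤ 4.
  x = -3: f_y(-3, y) = 6*y**2 - 22*y + 22; no integer root y with |y| ≤ 4.
  x = -2: f_y(-2, y) = 6*y**2 - 22*y + 20; vanishes at y ∈ {2}. (-2, 2): f_x = 0, f = 0 — SINGULAR.
  x = -1: f_y(-1, y) = 6*y**2 - 22*y + 22; no integer root y with |y| ≤ 4.
  x = 0: f_y(0, y) = 6*y**2 - 22*y + 28; no integer root y with |y| ≤ 4.
  x = 1: f_y(1, y) = 6*y**2 - 22*y + 38; no integer root y with |y| ≤ 4.
  x = 2: f_y(2, y) = 6*y**2 - 22*y + 52; no integer root y with |y| ≤ 4.
  x = 3: f_y(3, y) = 6*y**2 - 22*y + 70; no integer root y with |y| ≤ 4.
  x = 4: f_y(4, y) = 6*y**2 - 22*y + 92; no integer root y with |y| ≤ 4.
Only singular point on the grid: (-2, 2).
Classify: substitute x = -2 + u, y = 2 + v and expand: f = -2*u**3 + 2*u**2*v + 2*v**3 + v**2.
No constant or linear terms (consistent with a singular point). Quadratic part: v**2. Cubic part: -2*u**3 + 2*u**2*v + 2*v**3.
The quadratic part v**2 is a perfect square, so there is a single (double) tangent line v = 0, i.e. y = 2. Restricting the cubic part to that line (v = 0) leaves -2*u**3 ≠ 0, so f is not divisible by v and the branch is v² ≈ 2*u**3 to lowest order — this is a cusp.
Classification: cusp.


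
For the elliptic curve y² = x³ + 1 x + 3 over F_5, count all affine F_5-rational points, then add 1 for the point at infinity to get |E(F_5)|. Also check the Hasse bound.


Affine points = {(1, 0), (4, 1), (4, 4)}; affine count = 3; |E(F_5)| = 4.

Discriminant check: Δ ∝ 4a³ + 27b² = 4·1³ + 27·3² = 4·1 + 27·9 ≡ 2 (mod 5). Nonzero ⇒ E is nonsingular.
For each x ∈ F_5, compute rhs = x³ + 1·x + 3 mod 5, then count y ∈ F_5 with y² ≡ rhs.
  x = 0: rhs = 3, matching y values: none (0 points).
  x = 1: rhs = 0, matching y values: 0 (1 points).
  x = 2: rhs = 3, matching y values: none (0 points).
  x = 3: rhs = 3, matching y values: none (0 points).
  x = 4: rhs = 1, matching y values: 1, 4 (2 points).
Total affine count: 3.
Full point count |E(F_5)| = 3 + 1 = 4.
Hasse bound: |4 − (5+1)| = |-2| = 2 ≤ 2√5 ≈ 4.4721 ✓.


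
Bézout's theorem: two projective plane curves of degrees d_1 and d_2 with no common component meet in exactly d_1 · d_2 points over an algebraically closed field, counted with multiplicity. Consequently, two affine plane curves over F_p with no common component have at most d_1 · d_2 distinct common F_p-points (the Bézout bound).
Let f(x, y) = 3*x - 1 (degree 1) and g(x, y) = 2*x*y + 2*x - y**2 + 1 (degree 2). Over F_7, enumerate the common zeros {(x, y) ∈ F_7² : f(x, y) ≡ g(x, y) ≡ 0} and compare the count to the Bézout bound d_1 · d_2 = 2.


Common zeros: {(5, 4), (5, 6)}; count = 2; Bézout bound = 2.

deg(f) = 1, deg(g) = 2, so Bézout bound = 2.
Scan x ∈ F_7. For each x, list the y ∈ F_7 with f(x, y) ≡ 0 and those with g(x, y) ≡ 0 (mod 7); the common zeros in that column are the intersection.
  x = 0: f ≡ 0 at y ∈ ∅; g ≡ 0 at y ∈ {1, 6}; common: ∅.
  x = 1: f ≡ 0 at y ∈ ∅; g ≡ 0 at y ∈ {3, 6}; common: ∅.
  x = 2: f ≡ 0 at y ∈ ∅; g ≡ 0 at y ∈ {5, 6}; common: ∅.
  x = 3: f ≡ 0 at y ∈ ∅; g ≡ 0 at y ∈ {0, 6}; common: ∅.
  x = 4: f ≡ 0 at y ∈ ∅; g ≡ 0 at y ∈ {2, 6}; common: ∅.
  x = 5: f ≡ 0 at y ∈ {0, 1, 2, 3, 4, 5, 6}; g ≡ 0 at y ∈ {4, 6}; common: {4, 6}.
  x = 6: f ≡ 0 at y ∈ ∅; g ≡ 0 at y ∈ {6}; common: ∅.
Collecting: common zeros = {(5, 4), (5, 6)}, so the count is 2.
Comparison with the Bézout bound: 2 ≤ 2 = deg(f)·deg(g), as expected for curves with no common component (the bound is attained).


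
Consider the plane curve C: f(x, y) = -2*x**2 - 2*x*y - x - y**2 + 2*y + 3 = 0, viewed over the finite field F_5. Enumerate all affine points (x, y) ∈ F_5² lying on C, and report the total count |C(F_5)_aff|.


Affine F_5-points: {(0, 3), (0, 4), (1, 0), (2, 1), (2, 2), (3, 2), (3, 4), (4, 1), (4, 3)}; count = 9.

For each of the 25 pairs (x, y) ∈ F_5², evaluate f(x, y) mod 5. Record the zeros.
  x = 0: [0↦3, 1↦4, 2↦3, 3↦0, 4↦0]  zeros at y ∈ {3, 4}
  x = 1: [0↦0, 1↦4, 2↦1, 3↦1, 4↦4]  zeros at y ∈ {0}
  x = 2: [0↦3, 1↦0, 2↦0, 3↦3, 4↦4]  zeros at y ∈ {1, 2}
  x = 3: [0↦2, 1↦2, 2↦0, 3↦1, 4↦0]  zeros at y ∈ {2, 4}
  x = 4: [0↦2, 1↦0, 2↦1, 3↦0, 4↦2]  zeros at y ∈ {1, 3}
Collecting zeros: affine points = {(0, 3), (0, 4), (1, 0), (2, 1), (2, 2), (3, 2), (3, 4), (4, 1), (4, 3)}.
Total count |C(F_5)_aff| = 9.


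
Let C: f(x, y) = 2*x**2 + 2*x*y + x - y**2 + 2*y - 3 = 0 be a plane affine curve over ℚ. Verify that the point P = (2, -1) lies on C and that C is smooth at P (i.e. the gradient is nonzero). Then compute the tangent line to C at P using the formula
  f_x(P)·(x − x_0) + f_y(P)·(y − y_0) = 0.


Tangent line at P: 7*x + 8*y - 6 = 0.

Step 1: f(2, -1) = 0, so P lies on C.
Step 2: partial derivatives
  f_x(x, y) = 4*x + 2*y + 1, f_y(x, y) = 2*x - 2*y + 2.
  f_x(P) = 7, f_y(P) = 8 (gradient nonzero, so P is smooth).
Step 3: tangent line at P: 7·(x − 2) + 8·(y − -1) = 0.
Expanding: 7*x + 8*y - 6 = 0.


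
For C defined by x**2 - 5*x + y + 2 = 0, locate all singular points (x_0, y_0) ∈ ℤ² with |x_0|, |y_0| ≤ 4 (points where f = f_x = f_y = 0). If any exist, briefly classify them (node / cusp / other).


No singular points in the scanned grid; C is smooth there.

Compute partial derivatives:
  f_x = 2*x - 5.
  f_y = 1.
f_y = 1 is a nonzero constant, so f_y never vanishes: no point (x, y) can satisfy f = f_x = f_y = 0. In particular no (x, y) ∈ {−4, ..., 4}² is singular; the curve is smooth.


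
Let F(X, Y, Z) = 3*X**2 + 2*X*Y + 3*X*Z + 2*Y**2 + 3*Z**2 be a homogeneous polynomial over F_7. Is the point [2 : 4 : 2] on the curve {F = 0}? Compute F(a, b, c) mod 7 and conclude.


F(2,4,2) ≡ 0 (mod 7); P is on the curve.

Evaluate F(2, 4, 2) term-by-term (mod 7).
  3*X**2 ↦ 3·4·1·1 = 12
  2*X*Y ↦ 2·2·4·1 = 16
  3*X*Z ↦ 3·2·1·2 = 12
  2*Y**2 ↦ 2·1·16·1 = 32
  3*Z**2 ↦ 3·1·1·4 = 12
Sum: F(2, 4, 2) = (12) + (16) + (12) + (32) + (12) = 84.
Reducing mod 7: 84 ≡ 0 (mod 7).
Since F(a, b, c) ≡ 0 (mod 7), P lies on the curve.


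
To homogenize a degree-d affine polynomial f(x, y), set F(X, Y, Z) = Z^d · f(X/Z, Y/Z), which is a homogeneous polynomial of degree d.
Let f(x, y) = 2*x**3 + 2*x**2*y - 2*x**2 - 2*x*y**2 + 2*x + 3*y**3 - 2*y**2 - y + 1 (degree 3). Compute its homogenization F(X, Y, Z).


F(X, Y, Z) = 2*X**3 + 2*X**2*Y - 2*X**2*Z - 2*X*Y**2 + 2*X*Z**2 + 3*Y**3 - 2*Y**2*Z - Y*Z**2 + Z**3

deg(f) = 3.
Substitute x = X/Z, y = Y/Z into f, then multiply by Z^3.
  monomial 2·x^3·y^0 ↦ 2·X^3·Y^0·Z^0.
  monomial 2·x^2·y^1 ↦ 2·X^2·Y^1·Z^0.
  monomial -2·x^2·y^0 ↦ -2·X^2·Y^0·Z^1.
  monomial -2·x^1·y^2 ↦ -2·X^1·Y^2·Z^0.
  monomial 2·x^1·y^0 ↦ 2·X^1·Y^0·Z^2.
  monomial 3·x^0·y^3 ↦ 3·X^0·Y^3·Z^0.
  monomial -2·x^0·y^2 ↦ -2·X^0·Y^2·Z^1.
  monomial -1·x^0·y^1 ↦ -1·X^0·Y^1·Z^2.
  monomial 1·x^0·y^0 ↦ 1·X^0·Y^0·Z^3.
Collecting: F(X, Y, Z) = 2*X**3 + 2*X**2*Y - 2*X**2*Z - 2*X*Y**2 + 2*X*Z**2 + 3*Y**3 - 2*Y**2*Z - Y*Z**2 + Z**3.


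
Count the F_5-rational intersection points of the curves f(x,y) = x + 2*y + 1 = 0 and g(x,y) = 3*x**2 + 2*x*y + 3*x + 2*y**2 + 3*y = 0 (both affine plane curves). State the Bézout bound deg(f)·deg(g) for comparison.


Common zeros: {(4, 0)}; count = 1; Bézout bound = 2.

deg(f) = 1, deg(g) = 2, so Bézout bound = 2.
Scan x ∈ F_5. For each x, list the y ∈ F_5 with f(x, y) ≡ 0 and those with g(x, y) ≡ 0 (mod 5); the common zeros in that column are the intersection.
  x = 0: f ≡ 0 at y ∈ {2}; g ≡ 0 at y ∈ {0, 1}; common: ∅.
  x = 1: f ≡ 0 at y ∈ {4}; g ≡ 0 at y ∈ ∅; common: ∅.
  x = 2: f ≡ 0 at y ∈ {1}; g ≡ 0 at y ∈ {2}; common: ∅.
  x = 3: f ≡ 0 at y ∈ {3}; g ≡ 0 at y ∈ ∅; common: ∅.
  x = 4: f ≡ 0 at y ∈ {0}; g ≡ 0 at y ∈ {0, 2}; common: {0}.
Collecting: common zeros = {(4, 0)}, so the count is 1.
Comparison with the Bézout bound: 1 ≤ 2 = deg(f)·deg(g), as expected for curves with no common component (the affine F_5-count falls short of the bound because intersections may lie at infinity, over extension fields, or carry multiplicity).


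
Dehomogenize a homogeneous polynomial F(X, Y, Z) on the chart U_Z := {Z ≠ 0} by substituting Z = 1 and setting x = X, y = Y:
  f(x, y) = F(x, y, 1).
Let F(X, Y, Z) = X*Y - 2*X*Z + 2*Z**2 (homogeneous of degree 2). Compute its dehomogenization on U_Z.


f(x, y) = x*y - 2*x + 2

On U_Z we set Z = 1. Each monomial c·X^i·Y^j·Z^k in F becomes c·x^i·y^j·1^k = c·x^i·y^j.
Substituting Z = 1: F(X, Y, 1) = x*y - 2*x + 2.
Note: deg(f) ≤ deg(F) = 2; strict inequality happens when F is divisible by Z (lost terms).


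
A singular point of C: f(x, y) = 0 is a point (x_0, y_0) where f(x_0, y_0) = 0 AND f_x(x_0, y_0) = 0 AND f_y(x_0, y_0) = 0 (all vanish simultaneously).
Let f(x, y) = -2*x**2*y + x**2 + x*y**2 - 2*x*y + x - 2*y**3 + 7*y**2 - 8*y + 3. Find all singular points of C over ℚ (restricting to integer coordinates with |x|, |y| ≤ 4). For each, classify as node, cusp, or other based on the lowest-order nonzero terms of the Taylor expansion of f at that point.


Singular points: {(0, 1)}; classification: node.

Compute partial derivatives:
  f_x = -4*x*y + 2*x + y**2 - 2*y + 1.
  f_y = -2*x**2 + 2*x*y - 2*x - 6*y**2 + 14*y - 8.
Scan x_0 ∈ {−4, ..., 4}. For each x_0, f_y(x_0, y) is a polynomial in y; find its integer roots y ∈ {−4, ..., 4}, then test f_x and f at those candidates.
  x = -4: f_y(-4, y) = -6*y**2 + 6*y - 32; no integer root y with |y| ≤ 4.
  x = -3: f_y(-3, y) = -6*y**2 + 8*y - 20; no integer root y with |y| ≤ 4.
  x = -2: f_y(-2, y) = -6*y**2 + 10*y - 12; no integer root y with |y| ≤ 4.
  x = -1: f_y(-1, y) = -6*y**2 + 12*y - 8; no integer root y with |y| ≤ 4.
  x = 0: f_y(0, y) = -6*y**2 + 14*y - 8; vanishes at y ∈ {1}. (0, 1): f_x = 0, f = 0 — SINGULAR.
  x = 1: f_y(1, y) = -6*y**2 + 16*y - 12; no integer root y with |y| ≤ 4.
  x = 2: f_y(2, y) = -6*y**2 + 18*y - 20; no integer root y with |y| ≤ 4.
  x = 3: f_y(3, y) = -6*y**2 + 20*y - 32; no integer root y with |y| ≤ 4.
  x = 4: f_y(4, y) = -6*y**2 + 22*y - 48; no integer root y with |y| ≤ 4.
Only singular point on the grid: (0, 1).
Classify: substitute x = 0 + u, y = 1 + v and expand: f = -2*u**2*v - u**2 + u*v**2 - 2*v**3 + v**2.
No constant or linear terms (consistent with a singular point). Quadratic part: -u**2 + v**2. Cubic part: -2*u**2*v + u*v**2 - 2*v**3.
The quadratic part v**2 - u**2 = (v − u)(v + u) splits into two distinct linear factors, so there are two distinct tangent lines y − 1 = ±(x − 0) — this is a node (ordinary double point).
Classification: node.


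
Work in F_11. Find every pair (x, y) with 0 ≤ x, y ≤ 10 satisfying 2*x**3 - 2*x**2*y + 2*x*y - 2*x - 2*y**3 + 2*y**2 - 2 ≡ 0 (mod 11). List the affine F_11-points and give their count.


Affine F_11-points: {(0, 9), (1, 9), (2, 6), (3, 8), (4, 7), (5, 1), (6, 0), (7, 7), (8, 4), (8, 9), (8, 10)}; count = 11.

For each of the 121 pairs (x, y) ∈ F_11², evaluate f(x, y) mod 11. Record the zeros.
  x = 0: [0↦9, 1↦9, 2↦1, 3↦6, 4↦1, 5↦7, 6↦1, 7↦4, 8↦4, 9↦0, 10↦2]  zeros at y ∈ {9}
  x = 1: [0↦9, 1↦9, 2↦1, 3↦6, 4↦1, 5↦7, 6↦1, 7↦4, 8↦4, 9↦0, 10↦2]  zeros at y ∈ {9}
  x = 2: [0↦10, 1↦6, 2↦5, 3↦6, 4↦8, 5↦10, 6↦0, 7↦10, 8↦6, 9↦9, 10↦7]  zeros at y ∈ {6}
  x = 3: [0↦2, 1↦1, 2↦3, 3↦7, 4↦1, 5↦6, 6↦10, 7↦1, 8↦0, 9↦6, 10↦7]  zeros at y ∈ {8}
  x = 4: [0↦8, 1↦6, 2↦7, 3↦10, 4↦3, 5↦7, 6↦10, 7↦0, 8↦9, 9↦3, 10↦3]  zeros at y ∈ {7}
  x = 5: [0↦7, 1↦0, 2↦7, 3↦5, 4↦4, 5↦3, 6↦1, 7↦8, 8↦1, 9↦1, 10↦7]  zeros at y ∈ {1}
  x = 6: [0↦0, 1↦6, 2↦4, 3↦4, 4↦5, 5↦6, 6↦6, 7↦4, 8↦10, 9↦1, 10↦9]  zeros at y ∈ {0}
  x = 7: [0↦10, 1↦3, 2↦10, 3↦8, 4↦7, 5↦6, 6↦4, 7↦0, 8↦4, 9↦4, 10↦10]  zeros at y ∈ {7}
  x = 8: [0↦5, 1↦3, 2↦4, 3↦7, 4↦0, 5↦4, 6↦7, 7↦8, 8↦6, 9↦0, 10↦0]  zeros at y ∈ {4, 9, 10}
  x = 9: [0↦8, 1↦7, 2↦9, 3↦2, 4↦7, 5↦1, 6↦5, 7↦7, 8↦6, 9↦1, 10↦2]  zeros at y ∈ ∅
  x = 10: [0↦9, 1↦5, 2↦4, 3↦5, 4↦7, 5↦9, 6↦10, 7↦9, 8↦5, 9↦8, 10↦6]  zeros at y ∈ ∅
Collecting zeros: affine points = {(0, 9), (1, 9), (2, 6), (3, 8), (4, 7), (5, 1), (6, 0), (7, 7), (8, 4), (8, 9), (8, 10)}.
Total count |C(F_11)_aff| = 11.


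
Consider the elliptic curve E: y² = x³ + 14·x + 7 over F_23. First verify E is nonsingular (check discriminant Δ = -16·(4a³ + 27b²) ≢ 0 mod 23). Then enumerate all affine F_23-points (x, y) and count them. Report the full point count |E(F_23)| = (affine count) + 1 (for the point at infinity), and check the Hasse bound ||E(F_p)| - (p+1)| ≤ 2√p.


Affine points = {(4, 9), (4, 14), (5, 8), (5, 15), (6, 10), (6, 13), (14, 7), (14, 16), (15, 2), (15, 21), (16, 7), (16, 16), (17, 11), (17, 12), (19, 5), (19, 18)}; affine count = 16; |E(F_23)| = 17.

Discriminant check: Δ ∝ 4a³ + 27b² = 4·14³ + 27·7² = 4·2744 + 27·49 ≡ 17 (mod 23). Nonzero ⇒ E is nonsingular.
For each x ∈ F_23, compute rhs = x³ + 14·x + 7 mod 23, then count y ∈ F_23 with y² ≡ rhs.
  x = 0: rhs = 7, matching y values: none (0 points).
  x = 1: rhs = 22, matching y values: none (0 points).
  x = 2: rhs = 20, matching y values: none (0 points).
  x = 3: rhs = 7, matching y values: none (0 points).
  x = 4: rhs = 12, matching y values: 9, 14 (2 points).
  x = 5: rhs = 18, matching y values: 8, 15 (2 points).
  x = 6: rhs = 8, matching y values: 10, 13 (2 points).
  x = 7: rhs = 11, matching y values: none (0 points).
  x = 8: rhs = 10, matching y values: none (0 points).
  x = 9: rhs = 11, matching y values: none (0 points).
  x = 10: rhs = 20, matching y values: none (0 points).
  x = 11: rhs = 20, matching y values: none (0 points).
  x = 12: rhs = 17, matching y values: none (0 points).
  x = 13: rhs = 17, matching y values: none (0 points).
  x = 14: rhs = 3, matching y values: 7, 16 (2 points).
  x = 15: rhs = 4, matching y values: 2, 21 (2 points).
  x = 16: rhs = 3, matching y values: 7, 16 (2 points).
  x = 17: rhs = 6, matching y values: 11, 12 (2 points).
  x = 18: rhs = 19, matching y values: none (0 points).
  x = 19: rhs = 2, matching y values: 5, 18 (2 points).
  x = 20: rhs = 7, matching y values: none (0 points).
  x = 21: rhs = 17, matching y values: none (0 points).
  x = 22: rhs = 15, matching y values: none (0 points).
Total affine count: 16.
Full point count |E(F_23)| = 16 + 1 = 17.
Hasse bound: |17 − (23+1)| = |-7| = 7 ≤ 2√23 ≈ 9.5917 ✓.


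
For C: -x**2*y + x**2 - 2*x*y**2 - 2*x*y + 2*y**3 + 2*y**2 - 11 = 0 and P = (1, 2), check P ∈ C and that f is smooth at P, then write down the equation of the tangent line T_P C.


Tangent line at P: -14*x + 21*y - 28 = 0.

Step 1: f(1, 2) = 0, so P lies on C.
Step 2: partial derivatives
  f_x(x, y) = -2*x*y + 2*x - 2*y**2 - 2*y, f_y(x, y) = -x**2 - 4*x*y - 2*x + 6*y**2 + 4*y.
  f_x(P) = -14, f_y(P) = 21 (gradient nonzero, so P is smooth).
Step 3: tangent line at P: -14·(x − 1) + 21·(y − 2) = 0.
Expanding: -14*x + 21*y - 28 = 0.


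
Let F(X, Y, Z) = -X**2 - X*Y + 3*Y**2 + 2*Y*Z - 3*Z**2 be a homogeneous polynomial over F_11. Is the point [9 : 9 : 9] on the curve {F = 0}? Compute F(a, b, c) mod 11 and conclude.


F(9,9,9) ≡ 0 (mod 11); P is on the curve.

Evaluate F(9, 9, 9) term-by-term (mod 11).
  -X**2 ↦ -1·81·1·1 = -81
  -X*Y ↦ -1·9·9·1 = -81
  3*Y**2 ↦ 3·1·81·1 = 243
  2*Y*Z ↦ 2·1·9·9 = 162
  -3*Z**2 ↦ -3·1·1·81 = -243
Sum: F(9, 9, 9) = (-81) + (-81) + (243) + (162) + (-243) = 0.
Reducing mod 11: 0 ≡ 0 (mod 11).
Since F(a, b, c) ≡ 0 (mod 11), P lies on the curve.


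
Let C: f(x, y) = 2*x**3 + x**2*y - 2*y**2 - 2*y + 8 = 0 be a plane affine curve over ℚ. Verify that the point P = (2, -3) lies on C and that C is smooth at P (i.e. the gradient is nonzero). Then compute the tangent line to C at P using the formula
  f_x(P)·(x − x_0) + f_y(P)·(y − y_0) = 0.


Tangent line at P: 12*x + 14*y + 18 = 0.

Step 1: f(2, -3) = 0, so P lies on C.
Step 2: partial derivatives
  f_x(x, y) = 6*x**2 + 2*x*y, f_y(x, y) = x**2 - 4*y - 2.
  f_x(P) = 12, f_y(P) = 14 (gradient nonzero, so P is smooth).
Step 3: tangent line at P: 12·(x − 2) + 14·(y − -3) = 0.
Expanding: 12*x + 14*y + 18 = 0.


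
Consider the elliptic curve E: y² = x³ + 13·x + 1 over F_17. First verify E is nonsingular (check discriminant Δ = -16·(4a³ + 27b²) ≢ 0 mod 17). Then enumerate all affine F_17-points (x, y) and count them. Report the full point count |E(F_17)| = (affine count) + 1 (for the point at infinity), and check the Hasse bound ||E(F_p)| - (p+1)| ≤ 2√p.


Affine points = {(0, 1), (0, 16), (1, 7), (1, 10), (2, 1), (2, 16), (3, 4), (3, 13), (4, 7), (4, 10), (5, 2), (5, 15), (10, 3), (10, 14), (11, 8), (11, 9), (12, 7), (12, 10), (13, 2), (13, 15), (15, 1), (15, 16), (16, 2), (16, 15)}; affine count = 24; |E(F_17)| = 25.

Discriminant check: Δ ∝ 4a³ + 27b² = 4·13³ + 27·1² = 4·2197 + 27·1 ≡ 9 (mod 17). Nonzero ⇒ E is nonsingular.
For each x ∈ F_17, compute rhs = x³ + 13·x + 1 mod 17, then count y ∈ F_17 with y² ≡ rhs.
  x = 0: rhs = 1, matching y values: 1, 16 (2 points).
  x = 1: rhs = 15, matching y values: 7, 10 (2 points).
  x = 2: rhs = 1, matching y values: 1, 16 (2 points).
  x = 3: rhs = 16, matching y values: 4, 13 (2 points).
  x = 4: rhs = 15, matching y values: 7, 10 (2 points).
  x = 5: rhs = 4, matching y values: 2, 15 (2 points).
  x = 6: rhs = 6, matching y values: none (0 points).
  x = 7: rhs = 10, matching y values: none (0 points).
  x = 8: rhs = 5, matching y values: none (0 points).
  x = 9: rhs = 14, matching y values: none (0 points).
  x = 10: rhs = 9, matching y values: 3, 14 (2 points).
  x = 11: rhs = 13, matching y values: 8, 9 (2 points).
  x = 12: rhs = 15, matching y values: 7, 10 (2 points).
  x = 13: rhs = 4, matching y values: 2, 15 (2 points).
  x = 14: rhs = 3, matching y values: none (0 points).
  x = 15: rhs = 1, matching y values: 1, 16 (2 points).
  x = 16: rhs = 4, matching y values: 2, 15 (2 points).
Total affine count: 24.
Full point count |E(F_17)| = 24 + 1 = 25.
Hasse bound: |25 − (17+1)| = |7| = 7 ≤ 2√17 ≈ 8.2462 ✓.


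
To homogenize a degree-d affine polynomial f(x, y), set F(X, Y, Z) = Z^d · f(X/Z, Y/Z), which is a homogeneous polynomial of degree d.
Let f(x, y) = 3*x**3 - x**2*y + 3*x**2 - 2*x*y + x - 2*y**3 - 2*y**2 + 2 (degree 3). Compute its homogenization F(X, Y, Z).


F(X, Y, Z) = 3*X**3 - X**2*Y + 3*X**2*Z - 2*X*Y*Z + X*Z**2 - 2*Y**3 - 2*Y**2*Z + 2*Z**3

deg(f) = 3.
Substitute x = X/Z, y = Y/Z into f, then multiply by Z^3.
  monomial 3·x^3·y^0 ↦ 3·X^3·Y^0·Z^0.
  monomial -1·x^2·y^1 ↦ -1·X^2·Y^1·Z^0.
  monomial 3·x^2·y^0 ↦ 3·X^2·Y^0·Z^1.
  monomial -2·x^1·y^1 ↦ -2·X^1·Y^1·Z^1.
  monomial 1·x^1·y^0 ↦ 1·X^1·Y^0·Z^2.
  monomial -2·x^0·y^3 ↦ -2·X^0·Y^3·Z^0.
  monomial -2·x^0·y^2 ↦ -2·X^0·Y^2·Z^1.
  monomial 2·x^0·y^0 ↦ 2·X^0·Y^0·Z^3.
Collecting: F(X, Y, Z) = 3*X**3 - X**2*Y + 3*X**2*Z - 2*X*Y*Z + X*Z**2 - 2*Y**3 - 2*Y**2*Z + 2*Z**3.


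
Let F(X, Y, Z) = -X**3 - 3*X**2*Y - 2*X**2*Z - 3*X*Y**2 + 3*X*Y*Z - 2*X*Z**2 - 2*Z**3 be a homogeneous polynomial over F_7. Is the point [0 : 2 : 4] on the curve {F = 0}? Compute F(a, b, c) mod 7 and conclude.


F(0,2,4) ≡ 5 (mod 7); P is NOT on the curve.

Evaluate F(0, 2, 4) term-by-term (mod 7).
  -X**3 ↦ -1·0·1·1 = 0
  -3*X**2*Y ↦ -3·0·2·1 = 0
  -2*X**2*Z ↦ -2·0·1·4 = 0
  -3*X*Y**2 ↦ -3·0·4·1 = 0
  3*X*Y*Z ↦ 3·0·2·4 = 0
  -2*X*Z**2 ↦ -2·0·1·16 = 0
  -2*Z**3 ↦ -2·1·1·64 = -128
Sum: F(0, 2, 4) = (0) + (0) + (0) + (0) + (0) + (0) + (-128) = -128.
Reducing mod 7: -128 ≡ 5 (mod 7).
Since F(a, b, c) ≡ 5 ≠ 0 (mod 7), P does NOT lie on the curve.


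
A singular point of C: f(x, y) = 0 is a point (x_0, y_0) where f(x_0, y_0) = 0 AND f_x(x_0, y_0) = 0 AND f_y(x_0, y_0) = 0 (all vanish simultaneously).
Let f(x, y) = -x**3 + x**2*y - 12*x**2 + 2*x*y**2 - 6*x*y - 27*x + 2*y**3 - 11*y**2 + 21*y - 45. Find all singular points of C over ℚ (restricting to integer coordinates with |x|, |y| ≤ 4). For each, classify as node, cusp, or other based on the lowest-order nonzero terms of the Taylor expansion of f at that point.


Singular points: {(-3, 3)}; classification: cusp.

Compute partial derivatives:
  f_x = -3*x**2 + 2*x*y - 24*x + 2*y**2 - 6*y - 27.
  f_y = x**2 + 4*x*y - 6*x + 6*y**2 - 22*y + 21.
Scan x_0 ∈ {−4, ..., 4}. For each x_0, f_y(x_0, y) is a polynomial in y; find its integer roots y ∈ {−4, ..., 4}, then test f_x and f at those candidates.
  x = -4: f_y(-4, y) = 6*y**2 - 38*y + 61; no integer root y with |y| ≤ 4.
  x = -3: f_y(-3, y) = 6*y**2 - 34*y + 48; vanishes at y ∈ {3}. (-3, 3): f_x = 0, f = 0 — SINGULAR.
  x = -2: f_y(-2, y) = 6*y**2 - 30*y + 37; no integer root y with |y| ≤ 4.
  x = -1: f_y(-1, y) = 6*y**2 - 26*y + 28; vanishes at y ∈ {2}. (-1, 2): f_x = -14 ≠ 0.
  x = 0: f_y(0, y) = 6*y**2 - 22*y + 21; no integer root y with |y| ≤ 4.
  x = 1: f_y(1, y) = 6*y**2 - 18*y + 16; no integer root y with |y| ≤ 4.
  x = 2: f_y(2, y) = 6*y**2 - 14*y + 13; no integer root y with |y| ≤ 4.
  x = 3: f_y(3, y) = 6*y**2 - 10*y + 12; no integer root y with |y| ≤ 4.
  x = 4: f_y(4, y) = 6*y**2 - 6*y + 13; no integer root y with |y| ≤ 4.
Only singular point on the grid: (-3, 3).
Classify: substitute x = -3 + u, y = 3 + v and expand: f = -u**3 + u**2*v + 2*u*v**2 + 2*v**3 + v**2.
No constant or linear terms (consistent with a singular point). Quadratic part: v**2. Cubic part: -u**3 + u**2*v + 2*u*v**2 + 2*v**3.
The quadratic part v**2 is a perfect square, so there is a single (double) tangent line v = 0, i.e. y = 3. Restricting the cubic part to that line (v = 0) leaves -u**3 ≠ 0, so f is not divisible by v and the branch is v² ≈ u**3 to lowest order — this is a cusp.
Classification: cusp.


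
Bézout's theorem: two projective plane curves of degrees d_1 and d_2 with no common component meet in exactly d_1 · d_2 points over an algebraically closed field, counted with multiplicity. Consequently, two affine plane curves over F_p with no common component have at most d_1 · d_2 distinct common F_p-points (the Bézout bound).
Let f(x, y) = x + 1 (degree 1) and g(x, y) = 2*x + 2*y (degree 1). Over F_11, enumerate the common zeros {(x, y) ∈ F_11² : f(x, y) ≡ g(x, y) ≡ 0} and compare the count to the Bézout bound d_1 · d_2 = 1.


Common zeros: {(10, 1)}; count = 1; Bézout bound = 1.

deg(f) = 1, deg(g) = 1, so Bézout bound = 1.
Scan x ∈ F_11. For each x, list the y ∈ F_11 with f(x, y) ≡ 0 and those with g(x, y) ≡ 0 (mod 11); the common zeros in that column are the intersection.
  x = 0: f ≡ 0 at y ∈ ∅; g ≡ 0 at y ∈ {0}; common: ∅.
  x = 1: f ≡ 0 at y ∈ ∅; g ≡ 0 at y ∈ {10}; common: ∅.
  x = 2: f ≡ 0 at y ∈ ∅; g ≡ 0 at y ∈ {9}; common: ∅.
  x = 3: f ≡ 0 at y ∈ ∅; g ≡ 0 at y ∈ {8}; common: ∅.
  x = 4: f ≡ 0 at y ∈ ∅; g ≡ 0 at y ∈ {7}; common: ∅.
  x = 5: f ≡ 0 at y ∈ ∅; g ≡ 0 at y ∈ {6}; common: ∅.
  x = 6: f ≡ 0 at y ∈ ∅; g ≡ 0 at y ∈ {5}; common: ∅.
  x = 7: f ≡ 0 at y ∈ ∅; g ≡ 0 at y ∈ {4}; common: ∅.
  x = 8: f ≡ 0 at y ∈ ∅; g ≡ 0 at y ∈ {3}; common: ∅.
  x = 9: f ≡ 0 at y ∈ ∅; g ≡ 0 at y ∈ {2}; common: ∅.
  x = 10: f ≡ 0 at y ∈ {0, 1, 2, 3, 4, 5, 6, 7, 8, 9, 10}; g ≡ 0 at y ∈ {1}; common: {1}.
Collecting: common zeros = {(10, 1)}, so the count is 1.
Comparison with the Bézout bound: 1 ≤ 1 = deg(f)·deg(g), as expected for curves with no common component (the bound is attained).


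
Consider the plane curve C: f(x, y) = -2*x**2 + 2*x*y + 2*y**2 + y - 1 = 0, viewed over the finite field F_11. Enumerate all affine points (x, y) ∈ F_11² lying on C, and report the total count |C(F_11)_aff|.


Affine F_11-points: {(0, 6), (0, 10), (1, 2), (2, 5), (2, 9), (3, 5), (3, 8), (4, 0), (4, 1), (5, 3), (5, 8), (6, 4), (6, 6), (7, 0), (7, 9), (8, 1), (8, 7), (9, 3), (9, 4), (10, 7), (10, 10)}; count = 21.

For each of the 121 pairs (x, y) ∈ F_11², evaluate f(x, y) mod 11. Record the zeros.
  x = 0: [0↦10, 1↦2, 2↦9, 3↦9, 4↦2, 5↦10, 6↦0, 7↦5, 8↦3, 9↦5, 10↦0]  zeros at y ∈ {6, 10}
  x = 1: [0↦8, 1↦2, 2↦0, 3↦2, 4↦8, 5↦7, 6↦10, 7↦6, 8↦6, 9↦10, 10↦7]  zeros at y ∈ {2}
  x = 2: [0↦2, 1↦9, 2↦9, 3↦2, 4↦10, 5↦0, 6↦5, 7↦3, 8↦5, 9↦0, 10↦10]  zeros at y ∈ {5, 9}
  x = 3: [0↦3, 1↦1, 2↦3, 3↦9, 4↦8, 5↦0, 6↦7, 7↦7, 8↦0, 9↦8, 10↦9]  zeros at y ∈ {5, 8}
  x = 4: [0↦0, 1↦0, 2↦4, 3↦1, 4↦2, 5↦7, 6↦5, 7↦7, 8↦2, 9↦1, 10↦4]  zeros at y ∈ {0, 1}
  x = 5: [0↦4, 1↦6, 2↦1, 3↦0, 4↦3, 5↦10, 6↦10, 7↦3, 8↦0, 9↦1, 10↦6]  zeros at y ∈ {3, 8}
  x = 6: [0↦4, 1↦8, 2↦5, 3↦6, 4↦0, 5↦9, 6↦0, 7↦6, 8↦5, 9↦8, 10↦4]  zeros at y ∈ {4, 6}
  x = 7: [0↦0, 1↦6, 2↦5, 3↦8, 4↦4, 5↦4, 6↦8, 7↦5, 8↦6, 9↦0, 10↦9]  zeros at y ∈ {0, 9}
  x = 8: [0↦3, 1↦0, 2↦1, 3↦6, 4↦4, 5↦6, 6↦1, 7↦0, 8↦3, 9↦10, 10↦10]  zeros at y ∈ {1, 7}
  x = 9: [0↦2, 1↦1, 2↦4, 3↦0, 4↦0, 5↦4, 6↦1, 7↦2, 8↦7, 9↦5, 10↦7]  zeros at y ∈ {3, 4}
  x = 10: [0↦8, 1↦9, 2↦3, 3↦1, 4↦3, 5↦9, 6↦8, 7↦0, 8↦7, 9↦7, 10↦0]  zeros at y ∈ {7, 10}
Collecting zeros: affine points = {(0, 6), (0, 10), (1, 2), (2, 5), (2, 9), (3, 5), (3, 8), (4, 0), (4, 1), (5, 3), (5, 8), (6, 4), (6, 6), (7, 0), (7, 9), (8, 1), (8, 7), (9, 3), (9, 4), (10, 7), (10, 10)}.
Total count |C(F_11)_aff| = 21.


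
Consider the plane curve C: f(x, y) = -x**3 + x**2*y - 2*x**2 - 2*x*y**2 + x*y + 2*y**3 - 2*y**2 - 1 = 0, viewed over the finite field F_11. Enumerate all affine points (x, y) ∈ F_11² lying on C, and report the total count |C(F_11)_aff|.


Affine F_11-points: {(1, 2), (2, 8), (5, 0), (5, 7), (5, 10), (9, 3), (10, 1)}; count = 7.

For each of the 121 pairs (x, y) ∈ F_11², evaluate f(x, y) mod 11. Record the zeros.
  x = 0: [0↦10, 1↦10, 2↦7, 3↦2, 4↦7, 5↦1, 6↦7, 7↦4, 8↦4, 9↦8, 10↦6]  zeros at y ∈ ∅
  x = 1: [0↦7, 1↦7, 2↦0, 3↦9, 4↦2, 5↦2, 6↦10, 7↦5, 8↦10, 9↦4, 10↦10]  zeros at y ∈ {2}
  x = 2: [0↦5, 1↦7, 2↦9, 3↦1, 4↦6, 5↦3, 6↦4, 7↦10, 8↦0, 9↦8, 10↦2]  zeros at y ∈ {8}
  x = 3: [0↦9, 1↦4, 2↦6, 3↦5, 4↦2, 5↦9, 6↦5, 7↦2, 8↦1, 9↦3, 10↦9]  zeros at y ∈ ∅
  x = 4: [0↦2, 1↦3, 2↦7, 3↦4, 4↦6, 5↦3, 6↦7, 7↦8, 8↦7, 9↦5, 10↦3]  zeros at y ∈ ∅
  x = 5: [0↦0, 1↦9, 2↦6, 3↦3, 4↦1, 5↦1, 6↦4, 7↦0, 8↦1, 9↦8, 10↦0]  zeros at y ∈ {0, 7, 10}
  x = 6: [0↦8, 1↦5, 2↦8, 3↦7, 4↦3, 5↦8, 6↦1, 7↦5, 8↦10, 9↦6, 10↦5]  zeros at y ∈ ∅
  x = 7: [0↦9, 1↦7, 2↦7, 3↦10, 4↦6, 5↦7, 6↦3, 7↦6, 8↦6, 9↦4, 10↦1]  zeros at y ∈ ∅
  x = 8: [0↦8, 1↦9, 2↦8, 3↦6, 4↦4, 5↦3, 6↦4, 7↦8, 8↦5, 9↦7, 10↦4]  zeros at y ∈ ∅
  x = 9: [0↦10, 1↦5, 2↦5, 3↦0, 4↦2, 5↦1, 6↦9, 7↦5, 8↦1, 9↦9, 10↦8]  zeros at y ∈ {3}
  x = 10: [0↦9, 1↦0, 2↦3, 3↦8, 4↦5, 5↦6, 6↦1, 7↦2, 8↦10, 9↦4, 10↦7]  zeros at y ∈ {1}
Collecting zeros: affine points = {(1, 2), (2, 8), (5, 0), (5, 7), (5, 10), (9, 3), (10, 1)}.
Total count |C(F_11)_aff| = 7.


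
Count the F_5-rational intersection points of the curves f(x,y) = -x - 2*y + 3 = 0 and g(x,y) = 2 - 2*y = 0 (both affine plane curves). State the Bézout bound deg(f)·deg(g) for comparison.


Common zeros: {(1, 1)}; count = 1; Bézout bound = 1.

deg(f) = 1, deg(g) = 1, so Bézout bound = 1.
Scan x ∈ F_5. For each x, list the y ∈ F_5 with f(x, y) ≡ 0 and those with g(x, y) ≡ 0 (mod 5); the common zeros in that column are the intersection.
  x = 0: f ≡ 0 at y ∈ {4}; g ≡ 0 at y ∈ {1}; common: ∅.
  x = 1: f ≡ 0 at y ∈ {1}; g ≡ 0 at y ∈ {1}; common: {1}.
  x = 2: f ≡ 0 at y ∈ {3}; g ≡ 0 at y ∈ {1}; common: ∅.
  x = 3: f ≡ 0 at y ∈ {0}; g ≡ 0 at y ∈ {1}; common: ∅.
  x = 4: f ≡ 0 at y ∈ {2}; g ≡ 0 at y ∈ {1}; common: ∅.
Collecting: common zeros = {(1, 1)}, so the count is 1.
Comparison with the Bézout bound: 1 ≤ 1 = deg(f)·deg(g), as expected for curves with no common component (the bound is attained).


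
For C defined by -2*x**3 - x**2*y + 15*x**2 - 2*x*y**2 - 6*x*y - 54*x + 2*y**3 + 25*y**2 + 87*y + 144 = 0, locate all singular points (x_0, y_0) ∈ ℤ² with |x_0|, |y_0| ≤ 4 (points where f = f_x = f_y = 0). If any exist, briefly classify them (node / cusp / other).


Singular points: {(3, -3)}; classification: cusp.

Compute partial derivatives:
  f_x = -6*x**2 - 2*x*y + 30*x - 2*y**2 - 6*y - 54.
  f_y = -x**2 - 4*x*y - 6*x + 6*y**2 + 50*y + 87.
Scan x_0 ∈ {−4, ..., 4}. For each x_0, f_y(x_0, y) is a polynomial in y; find its integer roots y ∈ {−4, ..., 4}, then test f_x and f at those candidates.
  x = -4: f_y(-4, y) = 6*y**2 + 66*y + 95; no integer root y with |y| ≤ 4.
  x = -3: f_y(-3, y) = 6*y**2 + 62*y + 96; no integer root y with |y| ≤ 4.
  x = -2: f_y(-2, y) = 6*y**2 + 58*y + 95; no integer root y with |y| ≤ 4.
  x = -1: f_y(-1, y) = 6*y**2 + 54*y + 92; no integer root y with |y| ≤ 4.
  x = 0: f_y(0, y) = 6*y**2 + 50*y + 87; no integer root y with |y| ≤ 4.
  x = 1: f_y(1, y) = 6*y**2 + 46*y + 80; no integer root y with |y| ≤ 4.
  x = 2: f_y(2, y) = 6*y**2 + 42*y + 71; no integer root y with |y| ≤ 4.
  x = 3: f_y(3, y) = 6*y**2 + 38*y + 60; vanishes at y ∈ {-3}. (3, -3): f_x = 0, f = 0 — SINGULAR.
  x = 4: f_y(4, y) = 6*y**2 + 34*y + 47; no integer root y with |y| ≤ 4.
Only singular point on the grid: (3, -3).
Classify: substitute x = 3 + u, y = -3 + v and expand: f = -2*u**3 - u**2*v - 2*u*v**2 + 2*v**3 + v**2.
No constant or linear terms (consistent with a singular point). Quadratic part: v**2. Cubic part: -2*u**3 - u**2*v - 2*u*v**2 + 2*v**3.
The quadratic part v**2 is a perfect square, so there is a single (double) tangent line v = 0, i.e. y = -3. Restricting the cubic part to that line (v = 0) leaves -2*u**3 ≠ 0, so f is not divisible by v and the branch is v² ≈ 2*u**3 to lowest order — this is a cusp.
Classification: cusp.


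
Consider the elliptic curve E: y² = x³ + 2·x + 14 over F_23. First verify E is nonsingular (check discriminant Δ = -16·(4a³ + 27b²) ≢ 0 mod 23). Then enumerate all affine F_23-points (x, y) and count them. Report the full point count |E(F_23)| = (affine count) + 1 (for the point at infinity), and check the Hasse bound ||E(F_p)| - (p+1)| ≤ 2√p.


Affine points = {(2, 7), (2, 16), (3, 1), (3, 22), (6, 9), (6, 14), (7, 7), (7, 16), (8, 6), (8, 17), (9, 5), (9, 18), (12, 8), (12, 15), (13, 11), (13, 12), (14, 7), (14, 16), (16, 5), (16, 18), (17, 4), (17, 19), (20, 2), (20, 21), (21, 5), (21, 18)}; affine count = 26; |E(F_23)| = 27.

Discriminant check: Δ ∝ 4a³ + 27b² = 4·2³ + 27·14² = 4·8 + 27·196 ≡ 11 (mod 23). Nonzero ⇒ E is nonsingular.
For each x ∈ F_23, compute rhs = x³ + 2·x + 14 mod 23, then count y ∈ F_23 with y² ≡ rhs.
  x = 0: rhs = 14, matching y values: none (0 points).
  x = 1: rhs = 17, matching y values: none (0 points).
  x = 2: rhs = 3, matching y values: 7, 16 (2 points).
  x = 3: rhs = 1, matching y values: 1, 22 (2 points).
  x = 4: rhs = 17, matching y values: none (0 points).
  x = 5: rhs = 11, matching y values: none (0 points).
  x = 6: rhs = 12, matching y values: 9, 14 (2 points).
  x = 7: rhs = 3, matching y values: 7, 16 (2 points).
  x = 8: rhs = 13, matching y values: 6, 17 (2 points).
  x = 9: rhs = 2, matching y values: 5, 18 (2 points).
  x = 10: rhs = 22, matching y values: none (0 points).
  x = 11: rhs = 10, matching y values: none (0 points).
  x = 12: rhs = 18, matching y values: 8, 15 (2 points).
  x = 13: rhs = 6, matching y values: 11, 12 (2 points).
  x = 14: rhs = 3, matching y values: 7, 16 (2 points).
  x = 15: rhs = 15, matching y values: none (0 points).
  x = 16: rhs = 2, matching y values: 5, 18 (2 points).
  x = 17: rhs = 16, matching y values: 4, 19 (2 points).
  x = 18: rhs = 17, matching y values: none (0 points).
  x = 19: rhs = 11, matching y values: none (0 points).
  x = 20: rhs = 4, matching y values: 2, 21 (2 points).
  x = 21: rhs = 2, matching y values: 5, 18 (2 points).
  x = 22: rhs = 11, matching y values: none (0 points).
Total affine count: 26.
Full point count |E(F_23)| = 26 + 1 = 27.
Hasse bound: |27 − (23+1)| = |3| = 3 ≤ 2√23 ≈ 9.5917 ✓.


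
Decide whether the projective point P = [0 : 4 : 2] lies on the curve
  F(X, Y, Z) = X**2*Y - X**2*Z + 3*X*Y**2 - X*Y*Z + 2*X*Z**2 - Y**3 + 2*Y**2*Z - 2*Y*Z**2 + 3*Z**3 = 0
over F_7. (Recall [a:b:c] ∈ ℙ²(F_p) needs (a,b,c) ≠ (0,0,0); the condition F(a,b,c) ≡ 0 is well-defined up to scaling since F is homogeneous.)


F(0,4,2) ≡ 6 (mod 7); P is NOT on the curve.

Evaluate F(0, 4, 2) term-by-term (mod 7).
  X**2*Y ↦ 1·0·4·1 = 0
  -X**2*Z ↦ -1·0·1·2 = 0
  3*X*Y**2 ↦ 3·0·16·1 = 0
  -X*Y*Z ↦ -1·0·4·2 = 0
  2*X*Z**2 ↦ 2·0·1·4 = 0
  -Y**3 ↦ -1·1·64·1 = -64
  2*Y**2*Z ↦ 2·1·16·2 = 64
  -2*Y*Z**2 ↦ -2·1·4·4 = -32
  3*Z**3 ↦ 3·1·1·8 = 24
Sum: F(0, 4, 2) = (0) + (0) + (0) + (0) + (0) + (-64) + (64) + (-32) + (24) = -8.
Reducing mod 7: -8 ≡ 6 (mod 7).
Since F(a, b, c) ≡ 6 ≠ 0 (mod 7), P does NOT lie on the curve.
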